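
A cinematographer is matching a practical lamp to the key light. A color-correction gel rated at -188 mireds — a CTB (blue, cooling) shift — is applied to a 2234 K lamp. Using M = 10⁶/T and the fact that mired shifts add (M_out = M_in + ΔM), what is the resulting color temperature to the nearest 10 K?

M_in = 10⁶/2234 = 447.63 mireds.
M_out = 447.63 + (-188) = 259.63 mireds.
T_out = 10⁶/259.63 = 3851.7 K → 3850 K.

3850 K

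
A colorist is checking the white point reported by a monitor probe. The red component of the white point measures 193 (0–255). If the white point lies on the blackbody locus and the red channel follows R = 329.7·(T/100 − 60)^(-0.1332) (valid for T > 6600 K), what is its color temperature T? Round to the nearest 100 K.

11600 K

(t − 60)^(-0.1332) = 193/329.7 = 0.58538.
t − 60 = 0.58538^(1/-0.1332) = 0.58538^(-7.508) = 55.713, so t = 115.713.
T = 100·t = 11571 K → 11600 K to the nearest 100 K.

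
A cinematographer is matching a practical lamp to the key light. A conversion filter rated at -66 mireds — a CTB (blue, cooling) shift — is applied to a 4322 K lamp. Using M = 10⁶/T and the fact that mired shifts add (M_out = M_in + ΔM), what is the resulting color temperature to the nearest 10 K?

M_in = 10⁶/4322 = 231.37 mireds.
M_out = 231.37 + (-66) = 165.37 mireds.
T_out = 10⁶/165.37 = 6046.9 K → 6050 K.

6050 K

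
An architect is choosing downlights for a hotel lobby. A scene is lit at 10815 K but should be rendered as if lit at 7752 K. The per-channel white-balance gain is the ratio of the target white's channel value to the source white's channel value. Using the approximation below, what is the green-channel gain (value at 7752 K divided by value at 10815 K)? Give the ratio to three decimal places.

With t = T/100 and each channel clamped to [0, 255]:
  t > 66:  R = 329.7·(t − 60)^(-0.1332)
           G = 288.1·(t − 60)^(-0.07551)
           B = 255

1.079

At 10815 K (t = 108.15):
  G = 288.1·(108.15 − 60)^(-0.07551) = 288.1·48.15^(-0.07551) = 288.1·0.74636 = 215.026.
At 7752 K (t = 77.52):
  G = 288.1·(77.52 − 60)^(-0.07551) = 288.1·17.52^(-0.07551) = 288.1·0.80557 = 232.083.
Gain = 232.083 / 215.026 = 1.0793 → 1.079.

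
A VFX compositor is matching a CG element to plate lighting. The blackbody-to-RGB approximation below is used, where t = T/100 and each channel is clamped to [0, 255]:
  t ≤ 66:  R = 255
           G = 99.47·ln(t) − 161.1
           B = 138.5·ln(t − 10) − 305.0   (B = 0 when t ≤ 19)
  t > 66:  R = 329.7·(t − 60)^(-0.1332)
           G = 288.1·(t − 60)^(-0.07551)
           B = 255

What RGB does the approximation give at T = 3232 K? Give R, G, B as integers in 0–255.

R=255, G=185, B=125

t = 3232/100 = 32.32; the t ≤ 66 branch applies.
R = 255 by definition for t ≤ 66.
G = 99.47·ln 32.32 − 161.1 = 99.47·3.4757 − 161.1 = 184.627.
B = 138.5·ln(32.32 − 10) − 305.0 = 138.5·ln 22.32 − 305.0 = 138.5·3.1055 − 305.0 = 125.109.
Rounded: (255, 185, 125).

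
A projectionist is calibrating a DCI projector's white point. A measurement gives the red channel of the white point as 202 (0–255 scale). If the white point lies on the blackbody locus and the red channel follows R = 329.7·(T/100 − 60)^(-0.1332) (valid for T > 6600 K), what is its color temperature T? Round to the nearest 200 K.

10000 K

(t − 60)^(-0.1332) = 202/329.7 = 0.61268.
t − 60 = 0.61268^(1/-0.1332) = 0.61268^(-7.508) = 39.569, so t = 99.569.
T = 100·t = 9957 K → 10000 K to the nearest 200 K.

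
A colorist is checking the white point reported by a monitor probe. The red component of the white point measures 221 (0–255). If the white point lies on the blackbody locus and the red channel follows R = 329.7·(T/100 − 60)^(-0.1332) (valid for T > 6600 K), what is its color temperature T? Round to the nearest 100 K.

8000 K

(t − 60)^(-0.1332) = 221/329.7 = 0.67031.
t − 60 = 0.67031^(1/-0.1332) = 0.67031^(-7.508) = 20.149, so t = 80.149.
T = 100·t = 8015 K → 8000 K to the nearest 100 K.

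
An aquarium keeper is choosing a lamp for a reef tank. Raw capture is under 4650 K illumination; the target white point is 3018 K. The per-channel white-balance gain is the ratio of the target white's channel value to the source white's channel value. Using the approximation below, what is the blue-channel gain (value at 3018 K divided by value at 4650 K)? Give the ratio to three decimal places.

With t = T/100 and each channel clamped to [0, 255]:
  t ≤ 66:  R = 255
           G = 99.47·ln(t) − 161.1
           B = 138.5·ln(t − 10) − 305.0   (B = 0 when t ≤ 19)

0.575

At 4650 K (t = 46.5):
  B = 138.5·ln(46.5 − 10) − 305.0 = 138.5·ln 36.5 − 305.0 = 138.5·3.5973 − 305.0 = 193.228.
At 3018 K (t = 30.18):
  B = 138.5·ln(30.18 − 10) − 305.0 = 138.5·ln 20.18 − 305.0 = 138.5·3.0047 − 305.0 = 111.150.
Gain = 111.150 / 193.228 = 0.5752 → 0.575.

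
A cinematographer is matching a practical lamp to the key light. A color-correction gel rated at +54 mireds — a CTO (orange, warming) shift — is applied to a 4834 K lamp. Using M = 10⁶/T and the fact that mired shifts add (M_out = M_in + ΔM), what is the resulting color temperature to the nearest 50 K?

3850 K

M_in = 10⁶/4834 = 206.87 mireds.
M_out = 206.87 + (+54) = 260.87 mireds.
T_out = 10⁶/260.87 = 3833.4 K → 3850 K.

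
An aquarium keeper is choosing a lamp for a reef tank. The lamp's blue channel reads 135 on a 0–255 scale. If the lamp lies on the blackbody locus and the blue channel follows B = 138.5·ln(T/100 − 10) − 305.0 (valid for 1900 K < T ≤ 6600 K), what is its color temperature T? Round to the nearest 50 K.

3400 K

ln(t − 10) = (135 + 305.0) / 138.5 = 3.1769.
t − 10 = e^3.1769 = 23.972, so t = 33.972.
T = 100·t = 3397 K → 3400 K to the nearest 50 K.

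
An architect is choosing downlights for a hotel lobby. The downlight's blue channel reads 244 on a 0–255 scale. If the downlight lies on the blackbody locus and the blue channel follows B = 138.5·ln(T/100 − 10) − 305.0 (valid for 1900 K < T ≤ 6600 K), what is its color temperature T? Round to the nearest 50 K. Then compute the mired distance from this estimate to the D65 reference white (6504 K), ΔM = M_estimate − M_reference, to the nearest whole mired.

+6 mireds

ln(t − 10) = (244 + 305.0) / 138.5 = 3.9639.
t − 10 = e^3.9639 = 52.662, so t = 62.662.
T = 100·t = 6266 K → 6250 K to the nearest 50 K.
M_estimate = 10⁶/6250 = 160.00; M_reference = 10⁶/6504 = 153.75.
ΔM = 160.00 − 153.75 = 6.25 → +6 mireds.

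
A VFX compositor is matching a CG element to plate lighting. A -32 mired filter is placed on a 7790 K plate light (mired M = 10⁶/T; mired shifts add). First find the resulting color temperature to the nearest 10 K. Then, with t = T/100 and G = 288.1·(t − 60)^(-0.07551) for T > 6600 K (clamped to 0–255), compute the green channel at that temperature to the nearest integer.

217

M_in = 10⁶/7790 = 128.37; M_out = 128.37 + (-32) = 96.37.
T_out = 10⁶/96.37 = 10376.7 K → 10380 K; t = 103.8.
G = 288.1·(103.8 − 60)^(-0.07551) = 288.1·43.8^(-0.07551) = 288.1·0.75171 = 216.569.
Rounded: 217.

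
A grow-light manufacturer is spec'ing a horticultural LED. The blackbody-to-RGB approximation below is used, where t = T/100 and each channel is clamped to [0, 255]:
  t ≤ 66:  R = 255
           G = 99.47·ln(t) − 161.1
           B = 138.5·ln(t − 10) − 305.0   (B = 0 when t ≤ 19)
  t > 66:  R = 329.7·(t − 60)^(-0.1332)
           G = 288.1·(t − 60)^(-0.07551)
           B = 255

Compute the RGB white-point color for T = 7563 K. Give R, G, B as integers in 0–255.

R=229, G=234, B=255

t = 7563/100 = 75.63; the t > 66 branch applies.
R = 329.7·(75.63 − 60)^(-0.1332) = 329.7·15.63^(-0.1332) = 329.7·0.69337 = 228.604.
G = 288.1·(75.63 − 60)^(-0.07551) = 288.1·15.63^(-0.07551) = 288.1·0.81254 = 234.092.
B = 255 by definition for t > 66.
Rounded: (229, 234, 255).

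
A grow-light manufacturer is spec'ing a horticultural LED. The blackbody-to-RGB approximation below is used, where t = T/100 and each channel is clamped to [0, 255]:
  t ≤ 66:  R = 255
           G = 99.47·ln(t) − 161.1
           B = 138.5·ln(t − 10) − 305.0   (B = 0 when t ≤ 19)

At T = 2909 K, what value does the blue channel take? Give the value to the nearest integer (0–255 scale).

t = 2909/100 = 29.09; the t ≤ 66 branch applies.
B = 138.5·ln(29.09 − 10) − 305.0 = 138.5·ln 19.09 − 305.0 = 138.5·2.9492 − 305.0 = 103.459.
Rounded: 103.

103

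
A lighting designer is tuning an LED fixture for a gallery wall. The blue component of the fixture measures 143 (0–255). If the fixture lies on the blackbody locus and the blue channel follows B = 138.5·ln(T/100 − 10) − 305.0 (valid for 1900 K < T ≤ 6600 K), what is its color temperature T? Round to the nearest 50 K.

ln(t − 10) = (143 + 305.0) / 138.5 = 3.2347.
t − 10 = e^3.2347 = 25.398, so t = 35.398.
T = 100·t = 3540 K → 3550 K to the nearest 50 K.

3550 K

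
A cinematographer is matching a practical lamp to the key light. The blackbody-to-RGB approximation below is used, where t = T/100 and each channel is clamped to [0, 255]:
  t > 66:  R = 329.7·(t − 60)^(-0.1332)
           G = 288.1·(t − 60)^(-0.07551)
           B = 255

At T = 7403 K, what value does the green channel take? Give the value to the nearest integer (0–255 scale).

t = 7403/100 = 74.03; the t > 66 branch applies.
G = 288.1·(74.03 − 60)^(-0.07551) = 288.1·14.03^(-0.07551) = 288.1·0.81919 = 236.009.
Rounded: 236.

236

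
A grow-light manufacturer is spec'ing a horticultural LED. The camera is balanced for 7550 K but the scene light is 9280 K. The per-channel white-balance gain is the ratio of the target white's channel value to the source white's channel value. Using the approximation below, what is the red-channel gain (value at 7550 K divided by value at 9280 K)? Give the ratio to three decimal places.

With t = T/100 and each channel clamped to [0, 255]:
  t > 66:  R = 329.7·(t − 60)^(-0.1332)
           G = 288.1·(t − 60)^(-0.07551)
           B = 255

1.105

At 9280 K (t = 92.8):
  R = 329.7·(92.8 − 60)^(-0.1332) = 329.7·32.8^(-0.1332) = 329.7·0.62818 = 207.112.
At 7550 K (t = 75.5):
  R = 329.7·(75.5 − 60)^(-0.1332) = 329.7·15.5^(-0.1332) = 329.7·0.69414 = 228.858.
Gain = 228.858 / 207.112 = 1.1050 → 1.105.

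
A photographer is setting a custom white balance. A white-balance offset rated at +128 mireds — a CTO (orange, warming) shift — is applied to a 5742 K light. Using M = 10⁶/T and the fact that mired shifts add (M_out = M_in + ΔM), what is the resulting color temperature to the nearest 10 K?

3310 K

M_in = 10⁶/5742 = 174.16 mireds.
M_out = 174.16 + (+128) = 302.16 mireds.
T_out = 10⁶/302.16 = 3309.6 K → 3310 K.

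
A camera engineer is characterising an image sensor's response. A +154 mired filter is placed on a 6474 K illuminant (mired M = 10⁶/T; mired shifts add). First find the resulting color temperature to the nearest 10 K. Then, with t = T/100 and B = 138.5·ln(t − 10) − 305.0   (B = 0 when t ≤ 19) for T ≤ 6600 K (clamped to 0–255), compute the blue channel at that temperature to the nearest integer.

126

M_in = 10⁶/6474 = 154.46; M_out = 154.46 + (+154) = 308.46.
T_out = 10⁶/308.46 = 3241.9 K → 3240 K; t = 32.4.
B = 138.5·ln(32.4 − 10) − 305.0 = 138.5·ln 22.4 − 305.0 = 138.5·3.1091 − 305.0 = 125.605.
Rounded: 126.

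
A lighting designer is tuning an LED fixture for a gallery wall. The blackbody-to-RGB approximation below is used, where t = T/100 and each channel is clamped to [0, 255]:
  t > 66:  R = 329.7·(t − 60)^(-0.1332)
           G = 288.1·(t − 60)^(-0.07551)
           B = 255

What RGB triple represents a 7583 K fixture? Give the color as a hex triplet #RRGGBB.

t = 7583/100 = 75.83; the t > 66 branch applies.
R = 329.7·(75.83 − 60)^(-0.1332) = 329.7·15.83^(-0.1332) = 329.7·0.69220 = 228.217.
G = 288.1·(75.83 − 60)^(-0.07551) = 288.1·15.83^(-0.07551) = 288.1·0.81176 = 233.868.
B = 255 by definition for t > 66.
Rounded: (228, 234, 255).
In hex: #E4EAFF.

#E4EAFF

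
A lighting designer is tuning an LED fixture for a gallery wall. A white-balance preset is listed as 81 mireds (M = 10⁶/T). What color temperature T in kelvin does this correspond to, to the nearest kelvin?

T = 10⁶ / 81 = 12345.68 K → 12346 K.

12346 K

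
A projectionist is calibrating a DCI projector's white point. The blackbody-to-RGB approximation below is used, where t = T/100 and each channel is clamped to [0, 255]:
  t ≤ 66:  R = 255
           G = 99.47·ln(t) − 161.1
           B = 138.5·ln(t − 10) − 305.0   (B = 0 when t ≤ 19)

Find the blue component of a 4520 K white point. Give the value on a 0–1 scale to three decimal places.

0.738

t = 4520/100 = 45.2; the t ≤ 66 branch applies.
B = 138.5·ln(45.2 − 10) − 305.0 = 138.5·ln 35.2 − 305.0 = 138.5·3.5610 − 305.0 = 188.205.
On a 0–1 scale: 188.205/255 = 0.7381 → 0.738.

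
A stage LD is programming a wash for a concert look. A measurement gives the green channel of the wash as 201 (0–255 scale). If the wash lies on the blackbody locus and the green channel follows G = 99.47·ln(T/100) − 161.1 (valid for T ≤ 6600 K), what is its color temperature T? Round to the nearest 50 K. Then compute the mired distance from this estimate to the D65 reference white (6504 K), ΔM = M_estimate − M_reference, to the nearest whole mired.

+109 mireds

ln t = (201 + 161.1) / 99.47 = 3.6403.
t = e^3.6403 = 38.103.
T = 100·t = 3810 K → 3800 K to the nearest 50 K.
M_estimate = 10⁶/3800 = 263.16; M_reference = 10⁶/6504 = 153.75.
ΔM = 263.16 − 153.75 = 109.41 → +109 mireds.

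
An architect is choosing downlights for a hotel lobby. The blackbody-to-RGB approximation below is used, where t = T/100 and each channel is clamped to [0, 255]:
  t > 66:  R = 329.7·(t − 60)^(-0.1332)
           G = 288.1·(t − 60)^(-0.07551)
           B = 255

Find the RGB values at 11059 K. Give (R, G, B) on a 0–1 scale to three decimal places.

t = 11059/100 = 110.59; the t > 66 branch applies.
R = 329.7·(110.59 − 60)^(-0.1332) = 329.7·50.59^(-0.1332) = 329.7·0.59295 = 195.496.
G = 288.1·(110.59 − 60)^(-0.07551) = 288.1·50.59^(-0.07551) = 288.1·0.74358 = 214.225.
B = 255 by definition for t > 66.
Dividing each by 255: (0.7667, 0.8401, 1.0000) → (0.767, 0.840, 1.000).

(0.767, 0.840, 1.000)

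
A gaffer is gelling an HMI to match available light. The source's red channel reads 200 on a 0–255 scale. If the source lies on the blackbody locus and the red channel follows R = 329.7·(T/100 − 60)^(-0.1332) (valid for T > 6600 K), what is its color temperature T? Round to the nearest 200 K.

(t − 60)^(-0.1332) = 200/329.7 = 0.60661.
t − 60 = 0.60661^(1/-0.1332) = 0.60661^(-7.508) = 42.638, so t = 102.638.
T = 100·t = 10264 K → 10200 K to the nearest 200 K.

10200 K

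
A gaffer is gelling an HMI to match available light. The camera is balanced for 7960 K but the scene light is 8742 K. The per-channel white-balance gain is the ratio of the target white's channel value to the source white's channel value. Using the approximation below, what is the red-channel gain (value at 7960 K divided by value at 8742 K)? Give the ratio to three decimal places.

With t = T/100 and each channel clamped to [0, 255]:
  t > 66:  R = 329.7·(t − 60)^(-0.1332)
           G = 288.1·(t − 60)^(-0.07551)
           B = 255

1.046

At 8742 K (t = 87.42):
  R = 329.7·(87.42 − 60)^(-0.1332) = 329.7·27.42^(-0.1332) = 329.7·0.64335 = 212.114.
At 7960 K (t = 79.6):
  R = 329.7·(79.6 − 60)^(-0.1332) = 329.7·19.6^(-0.1332) = 329.7·0.67278 = 221.815.
Gain = 221.815 / 212.114 = 1.0457 → 1.046.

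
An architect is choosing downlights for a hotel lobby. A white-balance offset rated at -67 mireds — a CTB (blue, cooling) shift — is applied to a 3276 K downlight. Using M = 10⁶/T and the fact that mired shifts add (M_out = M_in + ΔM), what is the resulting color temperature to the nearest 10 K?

4200 K

M_in = 10⁶/3276 = 305.25 mireds.
M_out = 305.25 + (-67) = 238.25 mireds.
T_out = 10⁶/238.25 = 4197.3 K → 4200 K.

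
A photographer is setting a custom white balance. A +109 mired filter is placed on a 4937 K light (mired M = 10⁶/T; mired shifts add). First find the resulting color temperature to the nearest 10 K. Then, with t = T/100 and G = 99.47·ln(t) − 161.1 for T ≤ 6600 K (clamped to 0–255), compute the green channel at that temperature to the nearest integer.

M_in = 10⁶/4937 = 202.55; M_out = 202.55 + (+109) = 311.55.
T_out = 10⁶/311.55 = 3209.7 K → 3210 K; t = 32.1.
G = 99.47·ln 32.1 − 161.1 = 99.47·3.4689 − 161.1 = 183.947.
Rounded: 184.

184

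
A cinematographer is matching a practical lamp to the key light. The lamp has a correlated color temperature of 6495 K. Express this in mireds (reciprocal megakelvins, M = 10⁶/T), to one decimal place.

M = 10⁶ / 6495 = 153.965 → 154.0 mireds.

154.0 mireds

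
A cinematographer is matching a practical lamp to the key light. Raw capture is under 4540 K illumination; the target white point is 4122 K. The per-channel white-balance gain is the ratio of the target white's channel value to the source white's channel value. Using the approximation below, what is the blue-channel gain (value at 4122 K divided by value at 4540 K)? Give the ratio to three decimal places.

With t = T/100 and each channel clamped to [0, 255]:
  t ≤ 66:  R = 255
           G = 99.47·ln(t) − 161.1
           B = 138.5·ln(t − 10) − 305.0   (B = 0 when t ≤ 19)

0.908

At 4540 K (t = 45.4):
  B = 138.5·ln(45.4 − 10) − 305.0 = 138.5·ln 35.4 − 305.0 = 138.5·3.5667 − 305.0 = 188.990.
At 4122 K (t = 41.22):
  B = 138.5·ln(41.22 − 10) − 305.0 = 138.5·ln 31.22 − 305.0 = 138.5·3.4411 − 305.0 = 171.587.
Gain = 171.587 / 188.990 = 0.9079 → 0.908.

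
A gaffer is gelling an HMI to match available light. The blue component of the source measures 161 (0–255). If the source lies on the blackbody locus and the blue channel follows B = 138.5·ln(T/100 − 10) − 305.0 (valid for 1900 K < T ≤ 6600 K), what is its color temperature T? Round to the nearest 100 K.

ln(t − 10) = (161 + 305.0) / 138.5 = 3.3646.
t − 10 = e^3.3646 = 28.923, so t = 38.923.
T = 100·t = 3892 K → 3900 K to the nearest 100 K.

3900 K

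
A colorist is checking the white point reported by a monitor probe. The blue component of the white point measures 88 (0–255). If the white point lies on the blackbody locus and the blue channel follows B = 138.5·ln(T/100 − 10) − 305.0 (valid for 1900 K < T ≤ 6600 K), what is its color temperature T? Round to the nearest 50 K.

ln(t − 10) = (88 + 305.0) / 138.5 = 2.8375.
t − 10 = e^2.8375 = 17.074, so t = 27.074.
T = 100·t = 2707 K → 2700 K to the nearest 50 K.

2700 K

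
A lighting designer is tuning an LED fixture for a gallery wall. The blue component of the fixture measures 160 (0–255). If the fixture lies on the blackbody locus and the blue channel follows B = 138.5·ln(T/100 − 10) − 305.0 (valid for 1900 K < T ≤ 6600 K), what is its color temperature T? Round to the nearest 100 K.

ln(t − 10) = (160 + 305.0) / 138.5 = 3.3574.
t − 10 = e^3.3574 = 28.714, so t = 38.714.
T = 100·t = 3871 K → 3900 K to the nearest 100 K.

3900 K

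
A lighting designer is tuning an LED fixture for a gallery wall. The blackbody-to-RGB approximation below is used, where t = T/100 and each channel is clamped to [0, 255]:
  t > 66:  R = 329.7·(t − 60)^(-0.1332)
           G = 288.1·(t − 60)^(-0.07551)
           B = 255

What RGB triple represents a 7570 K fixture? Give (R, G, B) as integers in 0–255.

t = 7570/100 = 75.7; the t > 66 branch applies.
R = 329.7·(75.7 − 60)^(-0.1332) = 329.7·15.7^(-0.1332) = 329.7·0.69296 = 228.468.
G = 288.1·(75.7 − 60)^(-0.07551) = 288.1·15.7^(-0.07551) = 288.1·0.81226 = 234.013.
B = 255 by definition for t > 66.
Rounded: (228, 234, 255).

(228, 234, 255)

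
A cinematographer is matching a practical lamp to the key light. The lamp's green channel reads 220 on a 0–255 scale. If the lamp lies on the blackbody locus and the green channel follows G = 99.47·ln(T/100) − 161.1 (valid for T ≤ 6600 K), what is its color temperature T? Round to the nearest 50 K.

4600 K

ln t = (220 + 161.1) / 99.47 = 3.8313.
t = e^3.8313 = 46.123.
T = 100·t = 4612 K → 4600 K to the nearest 50 K.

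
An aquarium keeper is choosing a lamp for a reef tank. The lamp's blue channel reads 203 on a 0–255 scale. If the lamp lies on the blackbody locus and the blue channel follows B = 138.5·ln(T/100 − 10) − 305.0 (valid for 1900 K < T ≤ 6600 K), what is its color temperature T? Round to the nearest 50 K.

ln(t − 10) = (203 + 305.0) / 138.5 = 3.6679.
t − 10 = e^3.6679 = 39.168, so t = 49.168.
T = 100·t = 4917 K → 4900 K to the nearest 50 K.

4900 K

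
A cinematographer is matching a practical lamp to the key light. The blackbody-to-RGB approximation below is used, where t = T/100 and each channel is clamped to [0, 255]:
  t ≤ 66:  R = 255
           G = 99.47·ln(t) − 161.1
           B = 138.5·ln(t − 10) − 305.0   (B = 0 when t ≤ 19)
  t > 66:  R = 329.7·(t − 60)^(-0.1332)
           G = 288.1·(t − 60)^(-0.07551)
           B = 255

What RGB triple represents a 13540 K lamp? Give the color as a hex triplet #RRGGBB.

t = 13540/100 = 135.4; the t > 66 branch applies.
R = 329.7·(135.4 − 60)^(-0.1332) = 329.7·75.4^(-0.1332) = 329.7·0.56226 = 185.376.
G = 288.1·(135.4 − 60)^(-0.07551) = 288.1·75.4^(-0.07551) = 288.1·0.72151 = 207.866.
B = 255 by definition for t > 66.
Rounded: (185, 208, 255).
In hex: #B9D0FF.

#B9D0FF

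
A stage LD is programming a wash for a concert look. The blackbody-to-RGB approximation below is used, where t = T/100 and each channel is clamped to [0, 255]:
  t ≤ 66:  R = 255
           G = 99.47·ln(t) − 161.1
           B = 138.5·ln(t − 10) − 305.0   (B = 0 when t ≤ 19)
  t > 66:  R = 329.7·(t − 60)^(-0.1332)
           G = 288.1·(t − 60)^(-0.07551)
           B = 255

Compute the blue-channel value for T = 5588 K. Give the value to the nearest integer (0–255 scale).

t = 5588/100 = 55.88; the t ≤ 66 branch applies.
B = 138.5·ln(55.88 − 10) − 305.0 = 138.5·ln 45.88 − 305.0 = 138.5·3.8260 − 305.0 = 224.905.
Rounded: 225.

225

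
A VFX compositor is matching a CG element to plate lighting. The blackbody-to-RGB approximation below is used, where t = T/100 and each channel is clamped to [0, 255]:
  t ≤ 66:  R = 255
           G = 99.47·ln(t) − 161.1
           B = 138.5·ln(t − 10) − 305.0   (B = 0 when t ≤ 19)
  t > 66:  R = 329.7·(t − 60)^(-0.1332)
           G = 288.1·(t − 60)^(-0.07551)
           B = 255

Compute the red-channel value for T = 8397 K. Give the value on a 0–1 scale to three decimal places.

t = 8397/100 = 83.97; the t > 66 branch applies.
R = 329.7·(83.97 − 60)^(-0.1332) = 329.7·23.97^(-0.1332) = 329.7·0.65498 = 215.947.
On a 0–1 scale: 215.947/255 = 0.8469 → 0.847.

0.847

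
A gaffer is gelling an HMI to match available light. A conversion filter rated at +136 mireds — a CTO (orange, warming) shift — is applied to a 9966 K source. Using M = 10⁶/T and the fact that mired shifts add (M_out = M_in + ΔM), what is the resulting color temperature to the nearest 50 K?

4250 K

M_in = 10⁶/9966 = 100.34 mireds.
M_out = 100.34 + (+136) = 236.34 mireds.
T_out = 10⁶/236.34 = 4231.2 K → 4250 K.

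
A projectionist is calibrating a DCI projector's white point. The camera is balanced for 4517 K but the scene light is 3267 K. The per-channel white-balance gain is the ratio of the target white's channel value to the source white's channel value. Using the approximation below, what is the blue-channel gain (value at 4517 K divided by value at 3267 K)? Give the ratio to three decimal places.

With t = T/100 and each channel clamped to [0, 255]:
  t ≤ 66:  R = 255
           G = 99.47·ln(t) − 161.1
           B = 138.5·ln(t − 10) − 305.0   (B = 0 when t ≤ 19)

1.478

At 3267 K (t = 32.67):
  B = 138.5·ln(32.67 − 10) − 305.0 = 138.5·ln 22.67 − 305.0 = 138.5·3.1210 − 305.0 = 127.264.
At 4517 K (t = 45.17):
  B = 138.5·ln(45.17 − 10) − 305.0 = 138.5·ln 35.17 − 305.0 = 138.5·3.5602 − 305.0 = 188.087.
Gain = 188.087 / 127.264 = 1.4779 → 1.478.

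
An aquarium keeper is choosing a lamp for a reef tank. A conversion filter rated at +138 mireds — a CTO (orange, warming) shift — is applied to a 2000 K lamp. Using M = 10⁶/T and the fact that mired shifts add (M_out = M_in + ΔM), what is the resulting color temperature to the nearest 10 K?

M_in = 10⁶/2000 = 500.00 mireds.
M_out = 500.00 + (+138) = 638.00 mireds.
T_out = 10⁶/638.00 = 1567.4 K → 1570 K.

1570 K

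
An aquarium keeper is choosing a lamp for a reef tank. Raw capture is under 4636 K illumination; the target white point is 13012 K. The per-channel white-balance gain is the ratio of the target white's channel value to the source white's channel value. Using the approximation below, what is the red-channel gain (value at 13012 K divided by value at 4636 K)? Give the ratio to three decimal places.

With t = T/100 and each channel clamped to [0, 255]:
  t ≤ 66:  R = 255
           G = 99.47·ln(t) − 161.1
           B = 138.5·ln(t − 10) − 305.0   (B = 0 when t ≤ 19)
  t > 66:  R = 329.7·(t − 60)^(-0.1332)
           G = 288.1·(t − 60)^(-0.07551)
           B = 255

0.734

At 4636 K (t = 46.36):
  R = 255 by definition for t ≤ 66.
At 13012 K (t = 130.12):
  R = 329.7·(130.12 − 60)^(-0.1332) = 329.7·70.12^(-0.1332) = 329.7·0.56772 = 187.177.
Gain = 187.177 / 255.000 = 0.7340 → 0.734.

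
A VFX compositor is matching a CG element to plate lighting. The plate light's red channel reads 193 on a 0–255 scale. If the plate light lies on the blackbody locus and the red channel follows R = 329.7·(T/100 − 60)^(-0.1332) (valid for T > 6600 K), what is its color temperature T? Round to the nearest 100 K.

11600 K

(t − 60)^(-0.1332) = 193/329.7 = 0.58538.
t − 60 = 0.58538^(1/-0.1332) = 0.58538^(-7.508) = 55.713, so t = 115.713.
T = 100·t = 11571 K → 11600 K to the nearest 100 K.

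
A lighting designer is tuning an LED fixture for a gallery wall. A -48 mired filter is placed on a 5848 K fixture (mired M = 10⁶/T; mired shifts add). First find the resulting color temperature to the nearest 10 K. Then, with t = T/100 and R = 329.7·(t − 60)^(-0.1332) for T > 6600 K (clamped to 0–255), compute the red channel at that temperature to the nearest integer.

219

M_in = 10⁶/5848 = 171.00; M_out = 171.00 + (-48) = 123.00.
T_out = 10⁶/123.00 = 8130.2 K → 8130 K; t = 81.3.
R = 329.7·(81.3 − 60)^(-0.1332) = 329.7·21.3^(-0.1332) = 329.7·0.66536 = 219.371.
Rounded: 219.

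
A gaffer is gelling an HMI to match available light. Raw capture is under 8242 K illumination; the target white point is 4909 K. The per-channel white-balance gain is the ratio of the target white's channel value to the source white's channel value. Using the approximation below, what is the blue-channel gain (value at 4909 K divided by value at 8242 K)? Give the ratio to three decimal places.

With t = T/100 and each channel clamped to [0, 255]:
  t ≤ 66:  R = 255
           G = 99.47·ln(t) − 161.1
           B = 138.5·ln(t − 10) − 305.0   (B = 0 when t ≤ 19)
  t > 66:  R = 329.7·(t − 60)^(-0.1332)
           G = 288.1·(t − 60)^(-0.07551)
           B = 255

At 8242 K (t = 82.42):
  B = 255 by definition for t > 66.
At 4909 K (t = 49.09):
  B = 138.5·ln(49.09 − 10) − 305.0 = 138.5·ln 39.09 − 305.0 = 138.5·3.6659 − 305.0 = 202.723.
Gain = 202.723 / 255.000 = 0.7950 → 0.795.

0.795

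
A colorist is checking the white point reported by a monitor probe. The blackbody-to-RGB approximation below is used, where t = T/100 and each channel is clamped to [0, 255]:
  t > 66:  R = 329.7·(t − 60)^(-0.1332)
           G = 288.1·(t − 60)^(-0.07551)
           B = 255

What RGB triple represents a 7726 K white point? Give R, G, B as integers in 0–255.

t = 7726/100 = 77.26; the t > 66 branch applies.
R = 329.7·(77.26 − 60)^(-0.1332) = 329.7·17.26^(-0.1332) = 329.7·0.68427 = 225.603.
G = 288.1·(77.26 − 60)^(-0.07551) = 288.1·17.26^(-0.07551) = 288.1·0.80648 = 232.346.
B = 255 by definition for t > 66.
Rounded: (226, 232, 255).

R=226, G=232, B=255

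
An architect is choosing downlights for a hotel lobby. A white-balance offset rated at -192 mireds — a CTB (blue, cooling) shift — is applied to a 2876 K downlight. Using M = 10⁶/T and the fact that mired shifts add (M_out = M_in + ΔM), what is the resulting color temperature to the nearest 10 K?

6420 K

M_in = 10⁶/2876 = 347.71 mireds.
M_out = 347.71 + (-192) = 155.71 mireds.
T_out = 10⁶/155.71 = 6422.4 K → 6420 K.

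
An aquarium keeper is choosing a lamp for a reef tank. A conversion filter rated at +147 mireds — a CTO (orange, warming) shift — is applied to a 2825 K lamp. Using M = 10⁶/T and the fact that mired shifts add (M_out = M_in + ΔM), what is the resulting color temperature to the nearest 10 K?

2000 K

M_in = 10⁶/2825 = 353.98 mireds.
M_out = 353.98 + (+147) = 500.98 mireds.
T_out = 10⁶/500.98 = 1996.1 K → 2000 K.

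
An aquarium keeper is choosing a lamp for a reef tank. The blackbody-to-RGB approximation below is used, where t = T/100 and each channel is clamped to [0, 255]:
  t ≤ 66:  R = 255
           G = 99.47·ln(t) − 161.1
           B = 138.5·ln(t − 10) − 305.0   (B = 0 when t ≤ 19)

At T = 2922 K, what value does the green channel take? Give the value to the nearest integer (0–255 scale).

t = 2922/100 = 29.22; the t ≤ 66 branch applies.
G = 99.47·ln 29.22 − 161.1 = 99.47·3.3749 − 161.1 = 174.597.
Rounded: 175.

175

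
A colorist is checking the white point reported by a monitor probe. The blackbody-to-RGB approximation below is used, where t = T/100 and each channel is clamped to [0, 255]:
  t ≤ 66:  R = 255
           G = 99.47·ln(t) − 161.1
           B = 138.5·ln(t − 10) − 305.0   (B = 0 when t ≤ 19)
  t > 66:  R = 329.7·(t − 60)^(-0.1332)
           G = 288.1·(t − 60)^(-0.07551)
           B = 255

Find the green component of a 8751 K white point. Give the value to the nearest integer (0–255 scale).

t = 8751/100 = 87.51; the t > 66 branch applies.
G = 288.1·(87.51 − 60)^(-0.07551) = 288.1·27.51^(-0.07551) = 288.1·0.77858 = 224.309.
Rounded: 224.

224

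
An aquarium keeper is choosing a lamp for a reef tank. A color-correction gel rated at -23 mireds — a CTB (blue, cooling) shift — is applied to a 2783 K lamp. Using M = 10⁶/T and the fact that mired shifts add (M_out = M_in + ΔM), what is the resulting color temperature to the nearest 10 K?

2970 K

M_in = 10⁶/2783 = 359.32 mireds.
M_out = 359.32 + (-23) = 336.32 mireds.
T_out = 10⁶/336.32 = 2973.3 K → 2970 K.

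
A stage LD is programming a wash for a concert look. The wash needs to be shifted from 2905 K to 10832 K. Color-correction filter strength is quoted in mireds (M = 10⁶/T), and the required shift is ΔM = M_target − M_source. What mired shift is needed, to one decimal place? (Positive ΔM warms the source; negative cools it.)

M_source = 10⁶/2905 = 344.234; M_target = 10⁶/10832 = 92.319.
ΔM = 92.319 − 344.234 = -251.915 → -251.9 mireds, a cooling shift.

-251.9 mireds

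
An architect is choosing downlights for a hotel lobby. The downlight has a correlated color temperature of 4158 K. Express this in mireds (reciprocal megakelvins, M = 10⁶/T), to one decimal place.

M = 10⁶ / 4158 = 240.500 → 240.5 mireds.

240.5 mireds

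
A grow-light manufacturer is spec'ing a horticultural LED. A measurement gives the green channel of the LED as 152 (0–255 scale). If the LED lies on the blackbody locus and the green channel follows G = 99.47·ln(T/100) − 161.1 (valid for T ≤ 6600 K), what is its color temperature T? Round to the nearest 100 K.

ln t = (152 + 161.1) / 99.47 = 3.1477.
t = e^3.1477 = 23.282.
T = 100·t = 2328 K → 2300 K to the nearest 100 K.

2300 K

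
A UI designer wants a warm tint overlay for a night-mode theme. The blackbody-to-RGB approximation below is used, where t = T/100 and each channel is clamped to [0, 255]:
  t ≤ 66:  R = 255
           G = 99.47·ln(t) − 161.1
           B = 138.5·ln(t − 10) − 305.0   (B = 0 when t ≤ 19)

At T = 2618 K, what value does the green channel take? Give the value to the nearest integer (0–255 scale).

t = 2618/100 = 26.18; the t ≤ 66 branch applies.
G = 99.47·ln 26.18 − 161.1 = 99.47·3.2650 − 161.1 = 163.669.
Rounded: 164.

164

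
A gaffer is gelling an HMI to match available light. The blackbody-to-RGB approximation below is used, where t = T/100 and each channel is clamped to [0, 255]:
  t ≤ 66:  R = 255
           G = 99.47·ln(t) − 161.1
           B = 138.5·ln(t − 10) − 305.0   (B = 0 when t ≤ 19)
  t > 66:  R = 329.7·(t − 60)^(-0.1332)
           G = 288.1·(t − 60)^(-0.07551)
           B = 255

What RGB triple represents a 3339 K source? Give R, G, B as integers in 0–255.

t = 3339/100 = 33.39; the t ≤ 66 branch applies.
R = 255 by definition for t ≤ 66.
G = 99.47·ln 33.39 − 161.1 = 99.47·3.5083 − 161.1 = 187.866.
B = 138.5·ln(33.39 − 10) − 305.0 = 138.5·ln 23.39 − 305.0 = 138.5·3.1523 − 305.0 = 131.595.
Rounded: (255, 188, 132).

R=255, G=188, B=132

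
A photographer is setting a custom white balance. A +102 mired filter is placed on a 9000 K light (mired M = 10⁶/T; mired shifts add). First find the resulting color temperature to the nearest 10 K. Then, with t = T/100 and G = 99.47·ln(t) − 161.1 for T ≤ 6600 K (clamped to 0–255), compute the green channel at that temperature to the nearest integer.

M_in = 10⁶/9000 = 111.11; M_out = 111.11 + (+102) = 213.11.
T_out = 10⁶/213.11 = 4692.4 K → 4690 K; t = 46.9.
G = 99.47·ln 46.9 − 161.1 = 99.47·3.8480 − 161.1 = 221.662.
Rounded: 222.

222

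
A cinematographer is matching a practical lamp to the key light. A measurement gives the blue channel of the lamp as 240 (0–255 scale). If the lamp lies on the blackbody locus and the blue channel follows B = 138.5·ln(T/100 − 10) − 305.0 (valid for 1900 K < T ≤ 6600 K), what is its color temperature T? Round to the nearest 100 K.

6100 K

ln(t − 10) = (240 + 305.0) / 138.5 = 3.9350.
t − 10 = e^3.9350 = 51.163, so t = 61.163.
T = 100·t = 6116 K → 6100 K to the nearest 100 K.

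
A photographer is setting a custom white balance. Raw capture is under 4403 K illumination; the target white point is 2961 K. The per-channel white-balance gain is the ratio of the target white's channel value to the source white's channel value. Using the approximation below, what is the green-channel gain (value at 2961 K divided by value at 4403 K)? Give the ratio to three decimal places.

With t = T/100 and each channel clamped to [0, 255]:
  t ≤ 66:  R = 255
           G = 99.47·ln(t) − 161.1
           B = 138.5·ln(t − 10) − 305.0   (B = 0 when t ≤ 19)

0.817

At 4403 K (t = 44.03):
  G = 99.47·ln 44.03 − 161.1 = 99.47·3.7849 − 161.1 = 215.381.
At 2961 K (t = 29.61):
  G = 99.47·ln 29.61 − 161.1 = 99.47·3.3881 − 161.1 = 175.916.
Gain = 175.916 / 215.381 = 0.8168 → 0.817.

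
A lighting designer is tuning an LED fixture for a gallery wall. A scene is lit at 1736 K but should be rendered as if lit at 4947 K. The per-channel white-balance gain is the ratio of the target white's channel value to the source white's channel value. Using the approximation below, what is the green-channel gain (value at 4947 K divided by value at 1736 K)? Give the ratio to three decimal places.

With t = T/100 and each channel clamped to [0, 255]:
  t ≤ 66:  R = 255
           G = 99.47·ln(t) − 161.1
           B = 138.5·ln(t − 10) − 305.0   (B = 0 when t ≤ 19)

1.848

At 1736 K (t = 17.36):
  G = 99.47·ln 17.36 − 161.1 = 99.47·2.8542 − 161.1 = 122.804.
At 4947 K (t = 49.47):
  G = 99.47·ln 49.47 − 161.1 = 99.47·3.9014 − 161.1 = 226.969.
Gain = 226.969 / 122.804 = 1.8482 → 1.848.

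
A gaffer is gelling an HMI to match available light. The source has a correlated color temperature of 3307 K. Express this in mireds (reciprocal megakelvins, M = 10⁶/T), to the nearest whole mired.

302 mireds

M = 10⁶ / 3307 = 302.389 → 302 mireds.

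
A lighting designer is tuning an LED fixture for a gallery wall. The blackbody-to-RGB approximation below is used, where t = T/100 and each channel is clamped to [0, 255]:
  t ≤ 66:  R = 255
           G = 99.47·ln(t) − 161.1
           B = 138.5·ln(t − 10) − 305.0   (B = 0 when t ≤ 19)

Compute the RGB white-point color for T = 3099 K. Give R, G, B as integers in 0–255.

R=255, G=180, B=117

t = 3099/100 = 30.99; the t ≤ 66 branch applies.
R = 255 by definition for t ≤ 66.
G = 99.47·ln 30.99 − 161.1 = 99.47·3.4337 − 161.1 = 180.447.
B = 138.5·ln(30.99 − 10) − 305.0 = 138.5·ln 20.99 − 305.0 = 138.5·3.0440 − 305.0 = 116.600.
Rounded: (255, 180, 117).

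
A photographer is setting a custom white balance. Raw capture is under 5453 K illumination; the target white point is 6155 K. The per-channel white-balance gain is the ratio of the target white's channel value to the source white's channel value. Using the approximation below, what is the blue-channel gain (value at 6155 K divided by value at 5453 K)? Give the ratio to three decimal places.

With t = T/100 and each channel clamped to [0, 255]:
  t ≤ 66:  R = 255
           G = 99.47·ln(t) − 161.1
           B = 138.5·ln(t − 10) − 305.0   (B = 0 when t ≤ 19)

At 5453 K (t = 54.53):
  B = 138.5·ln(54.53 − 10) − 305.0 = 138.5·ln 44.53 − 305.0 = 138.5·3.7962 − 305.0 = 220.769.
At 6155 K (t = 61.55):
  B = 138.5·ln(61.55 − 10) − 305.0 = 138.5·ln 51.55 − 305.0 = 138.5·3.9426 − 305.0 = 241.043.
Gain = 241.043 / 220.769 = 1.0918 → 1.092.

1.092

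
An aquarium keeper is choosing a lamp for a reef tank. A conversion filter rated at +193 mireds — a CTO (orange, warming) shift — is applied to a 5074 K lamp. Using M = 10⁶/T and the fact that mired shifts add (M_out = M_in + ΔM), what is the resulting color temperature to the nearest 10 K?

M_in = 10⁶/5074 = 197.08 mireds.
M_out = 197.08 + (+193) = 390.08 mireds.
T_out = 10⁶/390.08 = 2563.6 K → 2560 K.

2560 K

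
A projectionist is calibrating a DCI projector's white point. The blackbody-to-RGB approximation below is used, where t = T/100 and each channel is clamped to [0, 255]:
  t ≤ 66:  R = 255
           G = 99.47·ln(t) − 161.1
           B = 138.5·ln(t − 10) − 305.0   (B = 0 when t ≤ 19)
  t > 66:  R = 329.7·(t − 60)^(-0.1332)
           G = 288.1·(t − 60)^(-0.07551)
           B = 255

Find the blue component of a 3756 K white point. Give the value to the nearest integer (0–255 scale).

154

t = 3756/100 = 37.56; the t ≤ 66 branch applies.
B = 138.5·ln(37.56 − 10) − 305.0 = 138.5·ln 27.56 − 305.0 = 138.5·3.3164 − 305.0 = 154.317.
Rounded: 154.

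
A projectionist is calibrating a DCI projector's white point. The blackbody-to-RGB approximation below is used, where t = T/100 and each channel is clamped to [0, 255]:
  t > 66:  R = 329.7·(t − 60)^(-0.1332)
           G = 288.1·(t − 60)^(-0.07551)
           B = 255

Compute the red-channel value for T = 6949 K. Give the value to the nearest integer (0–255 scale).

244

t = 6949/100 = 69.49; the t > 66 branch applies.
R = 329.7·(69.49 − 60)^(-0.1332) = 329.7·9.49^(-0.1332) = 329.7·0.74102 = 244.313.
Rounded: 244.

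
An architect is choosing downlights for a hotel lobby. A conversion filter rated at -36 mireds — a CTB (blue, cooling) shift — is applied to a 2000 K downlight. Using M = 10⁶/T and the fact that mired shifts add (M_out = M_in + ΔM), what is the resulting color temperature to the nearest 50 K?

2150 K

M_in = 10⁶/2000 = 500.00 mireds.
M_out = 500.00 + (-36) = 464.00 mireds.
T_out = 10⁶/464.00 = 2155.2 K → 2150 K.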